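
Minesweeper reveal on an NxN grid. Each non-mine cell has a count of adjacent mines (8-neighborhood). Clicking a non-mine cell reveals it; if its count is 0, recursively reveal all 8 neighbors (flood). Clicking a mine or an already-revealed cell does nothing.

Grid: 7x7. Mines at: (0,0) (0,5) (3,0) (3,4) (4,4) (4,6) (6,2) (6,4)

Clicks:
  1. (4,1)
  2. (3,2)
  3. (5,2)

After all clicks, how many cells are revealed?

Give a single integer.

Answer: 21

Derivation:
Click 1 (4,1) count=1: revealed 1 new [(4,1)] -> total=1
Click 2 (3,2) count=0: revealed 20 new [(0,1) (0,2) (0,3) (0,4) (1,1) (1,2) (1,3) (1,4) (2,1) (2,2) (2,3) (2,4) (3,1) (3,2) (3,3) (4,2) (4,3) (5,1) (5,2) (5,3)] -> total=21
Click 3 (5,2) count=1: revealed 0 new [(none)] -> total=21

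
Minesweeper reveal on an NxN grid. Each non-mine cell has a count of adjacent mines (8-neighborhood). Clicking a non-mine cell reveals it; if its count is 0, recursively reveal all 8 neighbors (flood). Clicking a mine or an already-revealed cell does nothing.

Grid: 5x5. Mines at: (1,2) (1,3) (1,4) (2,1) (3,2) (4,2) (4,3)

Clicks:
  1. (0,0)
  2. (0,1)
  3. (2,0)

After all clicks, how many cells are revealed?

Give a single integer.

Answer: 5

Derivation:
Click 1 (0,0) count=0: revealed 4 new [(0,0) (0,1) (1,0) (1,1)] -> total=4
Click 2 (0,1) count=1: revealed 0 new [(none)] -> total=4
Click 3 (2,0) count=1: revealed 1 new [(2,0)] -> total=5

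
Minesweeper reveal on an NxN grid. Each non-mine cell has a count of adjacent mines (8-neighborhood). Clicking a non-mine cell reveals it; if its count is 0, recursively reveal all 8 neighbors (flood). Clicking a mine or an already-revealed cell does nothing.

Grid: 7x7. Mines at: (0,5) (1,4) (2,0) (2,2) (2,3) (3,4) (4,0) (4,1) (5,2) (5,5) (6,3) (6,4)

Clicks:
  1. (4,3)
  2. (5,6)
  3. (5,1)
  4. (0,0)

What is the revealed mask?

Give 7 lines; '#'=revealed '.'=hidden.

Answer: ####...
####...
.......
.......
...#...
.#....#
.......

Derivation:
Click 1 (4,3) count=2: revealed 1 new [(4,3)] -> total=1
Click 2 (5,6) count=1: revealed 1 new [(5,6)] -> total=2
Click 3 (5,1) count=3: revealed 1 new [(5,1)] -> total=3
Click 4 (0,0) count=0: revealed 8 new [(0,0) (0,1) (0,2) (0,3) (1,0) (1,1) (1,2) (1,3)] -> total=11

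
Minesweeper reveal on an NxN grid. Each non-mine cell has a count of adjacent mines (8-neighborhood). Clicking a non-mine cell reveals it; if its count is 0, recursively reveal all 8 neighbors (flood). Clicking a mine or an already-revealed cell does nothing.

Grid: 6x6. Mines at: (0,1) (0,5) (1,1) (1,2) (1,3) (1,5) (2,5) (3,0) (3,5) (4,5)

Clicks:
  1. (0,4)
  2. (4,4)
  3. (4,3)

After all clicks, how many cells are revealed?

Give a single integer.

Click 1 (0,4) count=3: revealed 1 new [(0,4)] -> total=1
Click 2 (4,4) count=2: revealed 1 new [(4,4)] -> total=2
Click 3 (4,3) count=0: revealed 17 new [(2,1) (2,2) (2,3) (2,4) (3,1) (3,2) (3,3) (3,4) (4,0) (4,1) (4,2) (4,3) (5,0) (5,1) (5,2) (5,3) (5,4)] -> total=19

Answer: 19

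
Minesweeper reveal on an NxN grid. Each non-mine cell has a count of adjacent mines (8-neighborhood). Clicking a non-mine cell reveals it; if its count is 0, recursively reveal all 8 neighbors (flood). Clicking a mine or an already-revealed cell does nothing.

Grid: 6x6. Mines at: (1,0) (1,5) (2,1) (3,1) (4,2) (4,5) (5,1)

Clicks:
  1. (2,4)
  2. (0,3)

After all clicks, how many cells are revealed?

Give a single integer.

Answer: 14

Derivation:
Click 1 (2,4) count=1: revealed 1 new [(2,4)] -> total=1
Click 2 (0,3) count=0: revealed 13 new [(0,1) (0,2) (0,3) (0,4) (1,1) (1,2) (1,3) (1,4) (2,2) (2,3) (3,2) (3,3) (3,4)] -> total=14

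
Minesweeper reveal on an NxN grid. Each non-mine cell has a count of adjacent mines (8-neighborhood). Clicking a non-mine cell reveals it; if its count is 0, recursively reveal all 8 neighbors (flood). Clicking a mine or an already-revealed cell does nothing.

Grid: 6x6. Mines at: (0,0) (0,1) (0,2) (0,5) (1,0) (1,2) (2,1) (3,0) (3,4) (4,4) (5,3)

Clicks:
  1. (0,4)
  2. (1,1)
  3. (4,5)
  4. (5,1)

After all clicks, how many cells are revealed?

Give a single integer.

Click 1 (0,4) count=1: revealed 1 new [(0,4)] -> total=1
Click 2 (1,1) count=6: revealed 1 new [(1,1)] -> total=2
Click 3 (4,5) count=2: revealed 1 new [(4,5)] -> total=3
Click 4 (5,1) count=0: revealed 6 new [(4,0) (4,1) (4,2) (5,0) (5,1) (5,2)] -> total=9

Answer: 9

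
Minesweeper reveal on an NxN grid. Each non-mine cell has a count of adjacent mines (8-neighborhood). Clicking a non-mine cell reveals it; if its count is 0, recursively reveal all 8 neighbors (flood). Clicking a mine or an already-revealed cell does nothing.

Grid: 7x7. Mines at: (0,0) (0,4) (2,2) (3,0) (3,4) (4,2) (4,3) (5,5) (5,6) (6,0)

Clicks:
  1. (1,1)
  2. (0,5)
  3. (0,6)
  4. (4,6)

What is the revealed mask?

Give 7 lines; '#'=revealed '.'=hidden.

Click 1 (1,1) count=2: revealed 1 new [(1,1)] -> total=1
Click 2 (0,5) count=1: revealed 1 new [(0,5)] -> total=2
Click 3 (0,6) count=0: revealed 9 new [(0,6) (1,5) (1,6) (2,5) (2,6) (3,5) (3,6) (4,5) (4,6)] -> total=11
Click 4 (4,6) count=2: revealed 0 new [(none)] -> total=11

Answer: .....##
.#...##
.....##
.....##
.....##
.......
.......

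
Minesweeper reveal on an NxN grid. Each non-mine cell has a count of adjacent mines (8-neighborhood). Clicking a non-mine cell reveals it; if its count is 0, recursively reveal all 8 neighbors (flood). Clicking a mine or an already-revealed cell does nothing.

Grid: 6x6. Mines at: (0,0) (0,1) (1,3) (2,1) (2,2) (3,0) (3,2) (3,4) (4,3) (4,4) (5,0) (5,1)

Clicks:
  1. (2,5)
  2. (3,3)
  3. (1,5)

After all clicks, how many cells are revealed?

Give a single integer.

Answer: 7

Derivation:
Click 1 (2,5) count=1: revealed 1 new [(2,5)] -> total=1
Click 2 (3,3) count=5: revealed 1 new [(3,3)] -> total=2
Click 3 (1,5) count=0: revealed 5 new [(0,4) (0,5) (1,4) (1,5) (2,4)] -> total=7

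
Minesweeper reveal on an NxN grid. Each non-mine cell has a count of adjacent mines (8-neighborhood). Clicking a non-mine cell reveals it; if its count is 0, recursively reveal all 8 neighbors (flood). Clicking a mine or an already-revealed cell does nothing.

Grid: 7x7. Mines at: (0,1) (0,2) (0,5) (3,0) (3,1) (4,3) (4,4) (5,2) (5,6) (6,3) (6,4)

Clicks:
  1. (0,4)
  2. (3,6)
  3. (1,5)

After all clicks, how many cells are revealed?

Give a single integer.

Click 1 (0,4) count=1: revealed 1 new [(0,4)] -> total=1
Click 2 (3,6) count=0: revealed 17 new [(1,2) (1,3) (1,4) (1,5) (1,6) (2,2) (2,3) (2,4) (2,5) (2,6) (3,2) (3,3) (3,4) (3,5) (3,6) (4,5) (4,6)] -> total=18
Click 3 (1,5) count=1: revealed 0 new [(none)] -> total=18

Answer: 18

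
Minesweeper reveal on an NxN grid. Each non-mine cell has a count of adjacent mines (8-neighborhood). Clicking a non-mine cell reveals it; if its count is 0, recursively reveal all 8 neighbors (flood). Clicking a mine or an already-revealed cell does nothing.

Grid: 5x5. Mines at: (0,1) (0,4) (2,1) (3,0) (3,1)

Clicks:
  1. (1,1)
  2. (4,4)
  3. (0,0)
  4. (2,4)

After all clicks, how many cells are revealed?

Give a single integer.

Click 1 (1,1) count=2: revealed 1 new [(1,1)] -> total=1
Click 2 (4,4) count=0: revealed 12 new [(1,2) (1,3) (1,4) (2,2) (2,3) (2,4) (3,2) (3,3) (3,4) (4,2) (4,3) (4,4)] -> total=13
Click 3 (0,0) count=1: revealed 1 new [(0,0)] -> total=14
Click 4 (2,4) count=0: revealed 0 new [(none)] -> total=14

Answer: 14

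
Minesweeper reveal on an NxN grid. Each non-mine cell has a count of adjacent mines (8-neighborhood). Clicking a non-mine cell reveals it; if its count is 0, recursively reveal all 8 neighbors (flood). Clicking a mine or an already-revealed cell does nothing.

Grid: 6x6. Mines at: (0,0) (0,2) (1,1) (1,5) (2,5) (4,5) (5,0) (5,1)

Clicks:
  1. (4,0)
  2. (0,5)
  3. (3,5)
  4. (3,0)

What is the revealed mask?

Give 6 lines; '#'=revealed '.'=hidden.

Answer: .....#
..###.
#####.
######
#####.
..###.

Derivation:
Click 1 (4,0) count=2: revealed 1 new [(4,0)] -> total=1
Click 2 (0,5) count=1: revealed 1 new [(0,5)] -> total=2
Click 3 (3,5) count=2: revealed 1 new [(3,5)] -> total=3
Click 4 (3,0) count=0: revealed 20 new [(1,2) (1,3) (1,4) (2,0) (2,1) (2,2) (2,3) (2,4) (3,0) (3,1) (3,2) (3,3) (3,4) (4,1) (4,2) (4,3) (4,4) (5,2) (5,3) (5,4)] -> total=23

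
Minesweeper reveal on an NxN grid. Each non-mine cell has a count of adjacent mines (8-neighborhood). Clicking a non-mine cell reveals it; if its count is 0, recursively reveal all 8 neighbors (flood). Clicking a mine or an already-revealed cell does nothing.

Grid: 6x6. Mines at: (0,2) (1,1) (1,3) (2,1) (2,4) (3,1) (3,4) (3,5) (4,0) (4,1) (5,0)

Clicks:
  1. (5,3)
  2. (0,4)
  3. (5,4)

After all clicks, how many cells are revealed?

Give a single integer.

Click 1 (5,3) count=0: revealed 8 new [(4,2) (4,3) (4,4) (4,5) (5,2) (5,3) (5,4) (5,5)] -> total=8
Click 2 (0,4) count=1: revealed 1 new [(0,4)] -> total=9
Click 3 (5,4) count=0: revealed 0 new [(none)] -> total=9

Answer: 9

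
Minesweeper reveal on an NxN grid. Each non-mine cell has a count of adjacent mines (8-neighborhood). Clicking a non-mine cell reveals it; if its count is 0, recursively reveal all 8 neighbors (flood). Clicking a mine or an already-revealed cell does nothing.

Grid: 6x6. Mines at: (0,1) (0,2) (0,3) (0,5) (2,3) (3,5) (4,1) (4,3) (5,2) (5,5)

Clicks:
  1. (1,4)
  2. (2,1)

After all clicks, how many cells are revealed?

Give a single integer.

Click 1 (1,4) count=3: revealed 1 new [(1,4)] -> total=1
Click 2 (2,1) count=0: revealed 9 new [(1,0) (1,1) (1,2) (2,0) (2,1) (2,2) (3,0) (3,1) (3,2)] -> total=10

Answer: 10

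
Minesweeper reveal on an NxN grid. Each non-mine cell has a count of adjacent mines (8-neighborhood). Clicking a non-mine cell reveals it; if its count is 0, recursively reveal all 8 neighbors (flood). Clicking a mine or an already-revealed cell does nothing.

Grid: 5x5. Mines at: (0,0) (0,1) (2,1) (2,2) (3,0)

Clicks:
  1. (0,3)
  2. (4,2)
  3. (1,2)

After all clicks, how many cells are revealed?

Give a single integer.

Click 1 (0,3) count=0: revealed 16 new [(0,2) (0,3) (0,4) (1,2) (1,3) (1,4) (2,3) (2,4) (3,1) (3,2) (3,3) (3,4) (4,1) (4,2) (4,3) (4,4)] -> total=16
Click 2 (4,2) count=0: revealed 0 new [(none)] -> total=16
Click 3 (1,2) count=3: revealed 0 new [(none)] -> total=16

Answer: 16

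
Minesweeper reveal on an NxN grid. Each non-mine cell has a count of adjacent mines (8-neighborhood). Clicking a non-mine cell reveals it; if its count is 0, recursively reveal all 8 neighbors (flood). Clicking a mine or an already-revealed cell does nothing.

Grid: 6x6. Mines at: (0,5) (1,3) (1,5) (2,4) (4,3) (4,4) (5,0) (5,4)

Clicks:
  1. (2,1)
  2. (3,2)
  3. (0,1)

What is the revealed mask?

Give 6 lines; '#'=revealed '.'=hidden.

Click 1 (2,1) count=0: revealed 15 new [(0,0) (0,1) (0,2) (1,0) (1,1) (1,2) (2,0) (2,1) (2,2) (3,0) (3,1) (3,2) (4,0) (4,1) (4,2)] -> total=15
Click 2 (3,2) count=1: revealed 0 new [(none)] -> total=15
Click 3 (0,1) count=0: revealed 0 new [(none)] -> total=15

Answer: ###...
###...
###...
###...
###...
......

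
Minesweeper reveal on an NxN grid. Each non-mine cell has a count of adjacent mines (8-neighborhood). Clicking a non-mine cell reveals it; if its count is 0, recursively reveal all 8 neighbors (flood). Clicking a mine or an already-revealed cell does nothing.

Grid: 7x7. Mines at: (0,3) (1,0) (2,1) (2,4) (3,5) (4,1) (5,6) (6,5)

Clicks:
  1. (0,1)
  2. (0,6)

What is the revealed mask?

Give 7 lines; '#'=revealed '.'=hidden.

Answer: .#..###
....###
.....##
.......
.......
.......
.......

Derivation:
Click 1 (0,1) count=1: revealed 1 new [(0,1)] -> total=1
Click 2 (0,6) count=0: revealed 8 new [(0,4) (0,5) (0,6) (1,4) (1,5) (1,6) (2,5) (2,6)] -> total=9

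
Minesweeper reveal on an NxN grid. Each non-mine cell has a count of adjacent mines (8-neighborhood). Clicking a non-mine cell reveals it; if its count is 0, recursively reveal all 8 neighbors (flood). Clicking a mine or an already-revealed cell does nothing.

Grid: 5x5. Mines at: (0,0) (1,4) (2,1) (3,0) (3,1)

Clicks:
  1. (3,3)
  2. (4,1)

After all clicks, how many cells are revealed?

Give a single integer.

Click 1 (3,3) count=0: revealed 9 new [(2,2) (2,3) (2,4) (3,2) (3,3) (3,4) (4,2) (4,3) (4,4)] -> total=9
Click 2 (4,1) count=2: revealed 1 new [(4,1)] -> total=10

Answer: 10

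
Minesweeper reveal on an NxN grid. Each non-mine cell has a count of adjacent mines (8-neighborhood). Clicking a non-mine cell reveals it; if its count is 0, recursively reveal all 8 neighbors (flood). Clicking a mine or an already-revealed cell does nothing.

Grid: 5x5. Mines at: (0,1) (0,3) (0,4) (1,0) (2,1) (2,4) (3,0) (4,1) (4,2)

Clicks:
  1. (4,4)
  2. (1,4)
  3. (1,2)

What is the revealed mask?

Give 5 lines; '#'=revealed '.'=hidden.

Answer: .....
..#.#
.....
...##
...##

Derivation:
Click 1 (4,4) count=0: revealed 4 new [(3,3) (3,4) (4,3) (4,4)] -> total=4
Click 2 (1,4) count=3: revealed 1 new [(1,4)] -> total=5
Click 3 (1,2) count=3: revealed 1 new [(1,2)] -> total=6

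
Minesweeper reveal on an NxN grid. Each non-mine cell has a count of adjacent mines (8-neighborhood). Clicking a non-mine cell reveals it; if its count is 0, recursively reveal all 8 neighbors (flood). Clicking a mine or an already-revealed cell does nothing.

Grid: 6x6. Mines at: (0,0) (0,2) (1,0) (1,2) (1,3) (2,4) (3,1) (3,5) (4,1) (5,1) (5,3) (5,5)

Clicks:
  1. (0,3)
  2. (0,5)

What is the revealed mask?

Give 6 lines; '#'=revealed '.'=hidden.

Click 1 (0,3) count=3: revealed 1 new [(0,3)] -> total=1
Click 2 (0,5) count=0: revealed 4 new [(0,4) (0,5) (1,4) (1,5)] -> total=5

Answer: ...###
....##
......
......
......
......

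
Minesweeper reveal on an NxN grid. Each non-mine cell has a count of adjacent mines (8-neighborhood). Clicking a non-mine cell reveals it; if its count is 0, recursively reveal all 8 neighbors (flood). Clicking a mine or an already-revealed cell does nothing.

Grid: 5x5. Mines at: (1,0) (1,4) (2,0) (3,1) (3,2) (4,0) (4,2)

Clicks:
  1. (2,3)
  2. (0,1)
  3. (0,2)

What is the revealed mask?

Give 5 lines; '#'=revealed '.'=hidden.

Answer: .###.
.###.
.###.
.....
.....

Derivation:
Click 1 (2,3) count=2: revealed 1 new [(2,3)] -> total=1
Click 2 (0,1) count=1: revealed 1 new [(0,1)] -> total=2
Click 3 (0,2) count=0: revealed 7 new [(0,2) (0,3) (1,1) (1,2) (1,3) (2,1) (2,2)] -> total=9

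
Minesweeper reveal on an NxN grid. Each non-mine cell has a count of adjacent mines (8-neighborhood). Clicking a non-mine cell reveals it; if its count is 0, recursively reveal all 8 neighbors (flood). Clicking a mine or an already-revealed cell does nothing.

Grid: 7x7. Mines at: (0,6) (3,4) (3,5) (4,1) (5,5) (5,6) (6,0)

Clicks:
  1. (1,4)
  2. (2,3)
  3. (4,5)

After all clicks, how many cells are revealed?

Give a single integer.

Answer: 23

Derivation:
Click 1 (1,4) count=0: revealed 22 new [(0,0) (0,1) (0,2) (0,3) (0,4) (0,5) (1,0) (1,1) (1,2) (1,3) (1,4) (1,5) (2,0) (2,1) (2,2) (2,3) (2,4) (2,5) (3,0) (3,1) (3,2) (3,3)] -> total=22
Click 2 (2,3) count=1: revealed 0 new [(none)] -> total=22
Click 3 (4,5) count=4: revealed 1 new [(4,5)] -> total=23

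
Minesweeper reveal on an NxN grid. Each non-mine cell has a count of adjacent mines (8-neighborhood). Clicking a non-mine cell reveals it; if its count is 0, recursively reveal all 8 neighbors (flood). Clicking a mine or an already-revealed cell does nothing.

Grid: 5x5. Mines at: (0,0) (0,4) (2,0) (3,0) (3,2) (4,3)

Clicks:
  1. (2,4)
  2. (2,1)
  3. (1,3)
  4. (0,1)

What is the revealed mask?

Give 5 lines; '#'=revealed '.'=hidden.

Answer: .#...
...##
.#.##
...##
.....

Derivation:
Click 1 (2,4) count=0: revealed 6 new [(1,3) (1,4) (2,3) (2,4) (3,3) (3,4)] -> total=6
Click 2 (2,1) count=3: revealed 1 new [(2,1)] -> total=7
Click 3 (1,3) count=1: revealed 0 new [(none)] -> total=7
Click 4 (0,1) count=1: revealed 1 new [(0,1)] -> total=8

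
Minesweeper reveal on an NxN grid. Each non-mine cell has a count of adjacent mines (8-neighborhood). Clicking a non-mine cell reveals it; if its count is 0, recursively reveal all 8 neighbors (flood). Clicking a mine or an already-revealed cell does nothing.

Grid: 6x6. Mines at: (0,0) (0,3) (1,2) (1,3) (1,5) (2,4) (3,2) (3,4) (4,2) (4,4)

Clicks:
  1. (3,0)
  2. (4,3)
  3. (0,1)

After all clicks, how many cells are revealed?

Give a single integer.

Click 1 (3,0) count=0: revealed 10 new [(1,0) (1,1) (2,0) (2,1) (3,0) (3,1) (4,0) (4,1) (5,0) (5,1)] -> total=10
Click 2 (4,3) count=4: revealed 1 new [(4,3)] -> total=11
Click 3 (0,1) count=2: revealed 1 new [(0,1)] -> total=12

Answer: 12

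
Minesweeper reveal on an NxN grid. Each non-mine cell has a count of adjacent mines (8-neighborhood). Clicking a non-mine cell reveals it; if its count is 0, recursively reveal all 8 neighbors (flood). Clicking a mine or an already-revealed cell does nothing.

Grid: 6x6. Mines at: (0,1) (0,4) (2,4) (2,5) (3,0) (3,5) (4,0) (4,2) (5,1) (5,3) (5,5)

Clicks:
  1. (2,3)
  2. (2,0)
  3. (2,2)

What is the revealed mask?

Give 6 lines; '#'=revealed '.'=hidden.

Click 1 (2,3) count=1: revealed 1 new [(2,3)] -> total=1
Click 2 (2,0) count=1: revealed 1 new [(2,0)] -> total=2
Click 3 (2,2) count=0: revealed 8 new [(1,1) (1,2) (1,3) (2,1) (2,2) (3,1) (3,2) (3,3)] -> total=10

Answer: ......
.###..
####..
.###..
......
......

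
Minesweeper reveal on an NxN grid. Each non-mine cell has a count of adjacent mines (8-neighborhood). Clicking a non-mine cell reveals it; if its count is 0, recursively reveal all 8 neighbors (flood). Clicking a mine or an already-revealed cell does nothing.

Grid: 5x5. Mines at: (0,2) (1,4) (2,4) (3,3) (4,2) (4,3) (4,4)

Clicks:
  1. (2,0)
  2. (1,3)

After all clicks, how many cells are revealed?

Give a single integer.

Answer: 14

Derivation:
Click 1 (2,0) count=0: revealed 13 new [(0,0) (0,1) (1,0) (1,1) (1,2) (2,0) (2,1) (2,2) (3,0) (3,1) (3,2) (4,0) (4,1)] -> total=13
Click 2 (1,3) count=3: revealed 1 new [(1,3)] -> total=14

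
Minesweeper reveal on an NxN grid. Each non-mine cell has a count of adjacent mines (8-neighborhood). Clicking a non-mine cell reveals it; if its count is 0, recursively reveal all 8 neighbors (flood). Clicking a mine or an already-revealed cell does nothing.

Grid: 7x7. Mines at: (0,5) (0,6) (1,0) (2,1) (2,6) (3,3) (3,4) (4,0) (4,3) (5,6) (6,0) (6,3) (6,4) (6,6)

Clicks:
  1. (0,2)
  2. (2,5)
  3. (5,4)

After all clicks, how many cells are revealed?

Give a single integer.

Click 1 (0,2) count=0: revealed 11 new [(0,1) (0,2) (0,3) (0,4) (1,1) (1,2) (1,3) (1,4) (2,2) (2,3) (2,4)] -> total=11
Click 2 (2,5) count=2: revealed 1 new [(2,5)] -> total=12
Click 3 (5,4) count=3: revealed 1 new [(5,4)] -> total=13

Answer: 13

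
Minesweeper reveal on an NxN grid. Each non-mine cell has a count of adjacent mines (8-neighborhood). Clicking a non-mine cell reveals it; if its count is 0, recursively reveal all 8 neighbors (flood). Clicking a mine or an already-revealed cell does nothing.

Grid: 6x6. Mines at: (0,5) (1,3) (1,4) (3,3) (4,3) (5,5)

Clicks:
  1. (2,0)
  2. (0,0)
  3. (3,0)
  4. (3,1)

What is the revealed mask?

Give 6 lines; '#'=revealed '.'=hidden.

Answer: ###...
###...
###...
###...
###...
###...

Derivation:
Click 1 (2,0) count=0: revealed 18 new [(0,0) (0,1) (0,2) (1,0) (1,1) (1,2) (2,0) (2,1) (2,2) (3,0) (3,1) (3,2) (4,0) (4,1) (4,2) (5,0) (5,1) (5,2)] -> total=18
Click 2 (0,0) count=0: revealed 0 new [(none)] -> total=18
Click 3 (3,0) count=0: revealed 0 new [(none)] -> total=18
Click 4 (3,1) count=0: revealed 0 new [(none)] -> total=18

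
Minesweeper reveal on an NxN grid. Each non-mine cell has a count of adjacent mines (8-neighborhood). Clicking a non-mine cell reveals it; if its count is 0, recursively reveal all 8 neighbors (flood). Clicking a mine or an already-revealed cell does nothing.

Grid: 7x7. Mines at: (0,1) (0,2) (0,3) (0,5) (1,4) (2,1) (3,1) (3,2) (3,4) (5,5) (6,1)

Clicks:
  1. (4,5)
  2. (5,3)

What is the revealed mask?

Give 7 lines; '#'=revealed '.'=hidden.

Answer: .......
.......
.......
.......
..####.
..###..
..###..

Derivation:
Click 1 (4,5) count=2: revealed 1 new [(4,5)] -> total=1
Click 2 (5,3) count=0: revealed 9 new [(4,2) (4,3) (4,4) (5,2) (5,3) (5,4) (6,2) (6,3) (6,4)] -> total=10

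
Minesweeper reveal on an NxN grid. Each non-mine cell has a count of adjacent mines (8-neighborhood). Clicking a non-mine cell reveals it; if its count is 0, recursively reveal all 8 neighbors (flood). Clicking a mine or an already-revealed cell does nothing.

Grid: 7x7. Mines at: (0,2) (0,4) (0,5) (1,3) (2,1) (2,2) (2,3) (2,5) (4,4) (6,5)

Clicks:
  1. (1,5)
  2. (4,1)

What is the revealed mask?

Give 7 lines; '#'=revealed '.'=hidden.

Answer: .......
.....#.
.......
####...
####...
#####..
#####..

Derivation:
Click 1 (1,5) count=3: revealed 1 new [(1,5)] -> total=1
Click 2 (4,1) count=0: revealed 18 new [(3,0) (3,1) (3,2) (3,3) (4,0) (4,1) (4,2) (4,3) (5,0) (5,1) (5,2) (5,3) (5,4) (6,0) (6,1) (6,2) (6,3) (6,4)] -> total=19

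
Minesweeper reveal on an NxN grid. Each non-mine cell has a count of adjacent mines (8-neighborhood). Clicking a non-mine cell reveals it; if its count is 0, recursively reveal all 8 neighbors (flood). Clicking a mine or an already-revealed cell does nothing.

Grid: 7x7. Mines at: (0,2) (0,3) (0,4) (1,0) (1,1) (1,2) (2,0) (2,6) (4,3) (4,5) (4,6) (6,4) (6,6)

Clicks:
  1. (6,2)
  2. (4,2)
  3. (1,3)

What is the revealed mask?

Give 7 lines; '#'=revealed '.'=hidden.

Answer: .......
...#...
.......
###....
###....
####...
####...

Derivation:
Click 1 (6,2) count=0: revealed 14 new [(3,0) (3,1) (3,2) (4,0) (4,1) (4,2) (5,0) (5,1) (5,2) (5,3) (6,0) (6,1) (6,2) (6,3)] -> total=14
Click 2 (4,2) count=1: revealed 0 new [(none)] -> total=14
Click 3 (1,3) count=4: revealed 1 new [(1,3)] -> total=15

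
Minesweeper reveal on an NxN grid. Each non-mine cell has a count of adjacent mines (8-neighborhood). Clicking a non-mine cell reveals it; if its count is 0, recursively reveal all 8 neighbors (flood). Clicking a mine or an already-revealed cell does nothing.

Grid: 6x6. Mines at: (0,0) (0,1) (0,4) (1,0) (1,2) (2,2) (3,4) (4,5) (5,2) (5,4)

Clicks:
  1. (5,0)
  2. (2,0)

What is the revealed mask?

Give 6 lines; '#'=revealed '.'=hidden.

Click 1 (5,0) count=0: revealed 8 new [(2,0) (2,1) (3,0) (3,1) (4,0) (4,1) (5,0) (5,1)] -> total=8
Click 2 (2,0) count=1: revealed 0 new [(none)] -> total=8

Answer: ......
......
##....
##....
##....
##....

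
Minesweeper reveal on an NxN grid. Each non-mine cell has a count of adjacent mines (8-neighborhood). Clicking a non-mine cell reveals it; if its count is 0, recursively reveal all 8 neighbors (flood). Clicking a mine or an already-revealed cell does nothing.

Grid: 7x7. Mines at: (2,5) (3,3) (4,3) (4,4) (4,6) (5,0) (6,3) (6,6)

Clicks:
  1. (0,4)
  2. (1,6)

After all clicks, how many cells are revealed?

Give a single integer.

Click 1 (0,4) count=0: revealed 25 new [(0,0) (0,1) (0,2) (0,3) (0,4) (0,5) (0,6) (1,0) (1,1) (1,2) (1,3) (1,4) (1,5) (1,6) (2,0) (2,1) (2,2) (2,3) (2,4) (3,0) (3,1) (3,2) (4,0) (4,1) (4,2)] -> total=25
Click 2 (1,6) count=1: revealed 0 new [(none)] -> total=25

Answer: 25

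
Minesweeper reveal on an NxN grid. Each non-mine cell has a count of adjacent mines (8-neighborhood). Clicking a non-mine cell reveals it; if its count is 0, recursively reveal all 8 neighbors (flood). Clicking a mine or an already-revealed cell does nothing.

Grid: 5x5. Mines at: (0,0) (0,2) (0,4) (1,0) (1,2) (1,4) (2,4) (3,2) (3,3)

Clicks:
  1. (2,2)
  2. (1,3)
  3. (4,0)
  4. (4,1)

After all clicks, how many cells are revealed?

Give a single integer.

Click 1 (2,2) count=3: revealed 1 new [(2,2)] -> total=1
Click 2 (1,3) count=5: revealed 1 new [(1,3)] -> total=2
Click 3 (4,0) count=0: revealed 6 new [(2,0) (2,1) (3,0) (3,1) (4,0) (4,1)] -> total=8
Click 4 (4,1) count=1: revealed 0 new [(none)] -> total=8

Answer: 8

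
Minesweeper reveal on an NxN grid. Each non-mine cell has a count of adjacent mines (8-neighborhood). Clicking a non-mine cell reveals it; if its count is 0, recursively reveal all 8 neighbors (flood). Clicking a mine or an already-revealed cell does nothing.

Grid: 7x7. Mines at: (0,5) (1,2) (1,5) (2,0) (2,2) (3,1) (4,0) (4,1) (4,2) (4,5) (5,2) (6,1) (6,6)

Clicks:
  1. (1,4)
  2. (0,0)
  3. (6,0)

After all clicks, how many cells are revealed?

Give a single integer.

Answer: 6

Derivation:
Click 1 (1,4) count=2: revealed 1 new [(1,4)] -> total=1
Click 2 (0,0) count=0: revealed 4 new [(0,0) (0,1) (1,0) (1,1)] -> total=5
Click 3 (6,0) count=1: revealed 1 new [(6,0)] -> total=6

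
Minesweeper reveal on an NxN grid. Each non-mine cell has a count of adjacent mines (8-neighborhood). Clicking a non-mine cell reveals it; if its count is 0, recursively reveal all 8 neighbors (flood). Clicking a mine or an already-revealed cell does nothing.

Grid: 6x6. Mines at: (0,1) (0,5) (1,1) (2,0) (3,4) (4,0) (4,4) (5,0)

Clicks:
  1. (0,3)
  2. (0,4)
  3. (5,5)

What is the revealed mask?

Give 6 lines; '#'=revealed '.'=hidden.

Click 1 (0,3) count=0: revealed 9 new [(0,2) (0,3) (0,4) (1,2) (1,3) (1,4) (2,2) (2,3) (2,4)] -> total=9
Click 2 (0,4) count=1: revealed 0 new [(none)] -> total=9
Click 3 (5,5) count=1: revealed 1 new [(5,5)] -> total=10

Answer: ..###.
..###.
..###.
......
......
.....#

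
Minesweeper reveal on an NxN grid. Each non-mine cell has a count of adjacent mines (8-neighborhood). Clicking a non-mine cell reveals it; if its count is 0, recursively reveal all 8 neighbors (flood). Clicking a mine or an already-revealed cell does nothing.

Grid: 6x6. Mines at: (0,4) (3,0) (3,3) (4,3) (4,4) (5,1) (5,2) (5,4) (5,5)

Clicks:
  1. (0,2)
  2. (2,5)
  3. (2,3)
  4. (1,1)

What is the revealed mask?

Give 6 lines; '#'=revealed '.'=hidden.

Answer: ####..
######
######
....##
......
......

Derivation:
Click 1 (0,2) count=0: revealed 12 new [(0,0) (0,1) (0,2) (0,3) (1,0) (1,1) (1,2) (1,3) (2,0) (2,1) (2,2) (2,3)] -> total=12
Click 2 (2,5) count=0: revealed 6 new [(1,4) (1,5) (2,4) (2,5) (3,4) (3,5)] -> total=18
Click 3 (2,3) count=1: revealed 0 new [(none)] -> total=18
Click 4 (1,1) count=0: revealed 0 new [(none)] -> total=18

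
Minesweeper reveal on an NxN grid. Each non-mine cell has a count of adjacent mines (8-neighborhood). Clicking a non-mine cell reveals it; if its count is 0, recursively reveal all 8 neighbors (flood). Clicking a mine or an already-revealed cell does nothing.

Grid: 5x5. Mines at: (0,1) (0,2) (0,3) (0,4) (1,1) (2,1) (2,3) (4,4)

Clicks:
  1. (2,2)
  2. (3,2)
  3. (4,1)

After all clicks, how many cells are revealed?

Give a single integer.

Click 1 (2,2) count=3: revealed 1 new [(2,2)] -> total=1
Click 2 (3,2) count=2: revealed 1 new [(3,2)] -> total=2
Click 3 (4,1) count=0: revealed 7 new [(3,0) (3,1) (3,3) (4,0) (4,1) (4,2) (4,3)] -> total=9

Answer: 9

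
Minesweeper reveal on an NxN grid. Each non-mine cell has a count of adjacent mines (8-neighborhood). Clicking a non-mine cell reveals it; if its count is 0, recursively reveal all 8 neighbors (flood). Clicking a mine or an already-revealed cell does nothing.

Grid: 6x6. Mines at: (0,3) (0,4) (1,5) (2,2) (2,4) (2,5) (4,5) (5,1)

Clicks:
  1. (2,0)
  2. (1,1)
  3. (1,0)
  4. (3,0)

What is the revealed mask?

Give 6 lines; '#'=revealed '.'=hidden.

Answer: ###...
###...
##....
##....
##....
......

Derivation:
Click 1 (2,0) count=0: revealed 12 new [(0,0) (0,1) (0,2) (1,0) (1,1) (1,2) (2,0) (2,1) (3,0) (3,1) (4,0) (4,1)] -> total=12
Click 2 (1,1) count=1: revealed 0 new [(none)] -> total=12
Click 3 (1,0) count=0: revealed 0 new [(none)] -> total=12
Click 4 (3,0) count=0: revealed 0 new [(none)] -> total=12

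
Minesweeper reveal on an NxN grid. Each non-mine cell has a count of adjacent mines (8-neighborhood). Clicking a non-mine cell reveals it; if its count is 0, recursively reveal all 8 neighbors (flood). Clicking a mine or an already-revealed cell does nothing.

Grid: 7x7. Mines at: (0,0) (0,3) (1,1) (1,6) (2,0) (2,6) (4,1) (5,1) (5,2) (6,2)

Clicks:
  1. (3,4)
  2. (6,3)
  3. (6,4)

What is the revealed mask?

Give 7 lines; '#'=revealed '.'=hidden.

Click 1 (3,4) count=0: revealed 26 new [(1,2) (1,3) (1,4) (1,5) (2,2) (2,3) (2,4) (2,5) (3,2) (3,3) (3,4) (3,5) (3,6) (4,2) (4,3) (4,4) (4,5) (4,6) (5,3) (5,4) (5,5) (5,6) (6,3) (6,4) (6,5) (6,6)] -> total=26
Click 2 (6,3) count=2: revealed 0 new [(none)] -> total=26
Click 3 (6,4) count=0: revealed 0 new [(none)] -> total=26

Answer: .......
..####.
..####.
..#####
..#####
...####
...####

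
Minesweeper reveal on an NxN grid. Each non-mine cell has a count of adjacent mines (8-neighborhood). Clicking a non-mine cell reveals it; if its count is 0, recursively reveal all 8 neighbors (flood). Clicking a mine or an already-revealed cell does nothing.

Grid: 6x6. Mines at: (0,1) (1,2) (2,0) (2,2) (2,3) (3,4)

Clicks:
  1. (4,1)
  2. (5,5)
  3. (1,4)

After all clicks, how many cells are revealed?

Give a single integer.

Answer: 17

Derivation:
Click 1 (4,1) count=0: revealed 16 new [(3,0) (3,1) (3,2) (3,3) (4,0) (4,1) (4,2) (4,3) (4,4) (4,5) (5,0) (5,1) (5,2) (5,3) (5,4) (5,5)] -> total=16
Click 2 (5,5) count=0: revealed 0 new [(none)] -> total=16
Click 3 (1,4) count=1: revealed 1 new [(1,4)] -> total=17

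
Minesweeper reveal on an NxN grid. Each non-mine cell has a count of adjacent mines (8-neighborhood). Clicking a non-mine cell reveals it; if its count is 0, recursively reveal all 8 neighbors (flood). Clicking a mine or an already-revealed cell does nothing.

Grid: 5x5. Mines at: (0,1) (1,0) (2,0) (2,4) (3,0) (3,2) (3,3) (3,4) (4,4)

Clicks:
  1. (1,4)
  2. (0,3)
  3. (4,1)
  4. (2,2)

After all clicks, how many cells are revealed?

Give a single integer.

Click 1 (1,4) count=1: revealed 1 new [(1,4)] -> total=1
Click 2 (0,3) count=0: revealed 5 new [(0,2) (0,3) (0,4) (1,2) (1,3)] -> total=6
Click 3 (4,1) count=2: revealed 1 new [(4,1)] -> total=7
Click 4 (2,2) count=2: revealed 1 new [(2,2)] -> total=8

Answer: 8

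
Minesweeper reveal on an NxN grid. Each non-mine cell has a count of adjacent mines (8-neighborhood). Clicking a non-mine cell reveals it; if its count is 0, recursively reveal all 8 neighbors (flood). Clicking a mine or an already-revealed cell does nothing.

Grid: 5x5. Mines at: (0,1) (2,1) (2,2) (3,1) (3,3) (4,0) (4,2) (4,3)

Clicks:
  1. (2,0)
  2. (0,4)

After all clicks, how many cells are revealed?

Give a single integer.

Answer: 9

Derivation:
Click 1 (2,0) count=2: revealed 1 new [(2,0)] -> total=1
Click 2 (0,4) count=0: revealed 8 new [(0,2) (0,3) (0,4) (1,2) (1,3) (1,4) (2,3) (2,4)] -> total=9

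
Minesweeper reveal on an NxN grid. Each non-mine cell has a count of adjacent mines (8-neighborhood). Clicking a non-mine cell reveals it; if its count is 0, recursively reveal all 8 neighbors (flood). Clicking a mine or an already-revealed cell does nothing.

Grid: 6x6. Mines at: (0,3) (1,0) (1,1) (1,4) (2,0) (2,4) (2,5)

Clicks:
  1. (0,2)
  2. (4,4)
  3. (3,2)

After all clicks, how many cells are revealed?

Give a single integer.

Answer: 22

Derivation:
Click 1 (0,2) count=2: revealed 1 new [(0,2)] -> total=1
Click 2 (4,4) count=0: revealed 21 new [(2,1) (2,2) (2,3) (3,0) (3,1) (3,2) (3,3) (3,4) (3,5) (4,0) (4,1) (4,2) (4,3) (4,4) (4,5) (5,0) (5,1) (5,2) (5,3) (5,4) (5,5)] -> total=22
Click 3 (3,2) count=0: revealed 0 new [(none)] -> total=22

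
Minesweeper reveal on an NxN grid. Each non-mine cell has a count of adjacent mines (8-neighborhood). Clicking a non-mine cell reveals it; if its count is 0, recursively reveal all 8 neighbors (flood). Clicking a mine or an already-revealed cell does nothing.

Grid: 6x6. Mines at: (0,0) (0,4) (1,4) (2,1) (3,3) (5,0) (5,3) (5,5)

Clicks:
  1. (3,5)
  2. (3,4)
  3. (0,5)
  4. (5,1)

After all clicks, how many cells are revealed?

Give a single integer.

Click 1 (3,5) count=0: revealed 6 new [(2,4) (2,5) (3,4) (3,5) (4,4) (4,5)] -> total=6
Click 2 (3,4) count=1: revealed 0 new [(none)] -> total=6
Click 3 (0,5) count=2: revealed 1 new [(0,5)] -> total=7
Click 4 (5,1) count=1: revealed 1 new [(5,1)] -> total=8

Answer: 8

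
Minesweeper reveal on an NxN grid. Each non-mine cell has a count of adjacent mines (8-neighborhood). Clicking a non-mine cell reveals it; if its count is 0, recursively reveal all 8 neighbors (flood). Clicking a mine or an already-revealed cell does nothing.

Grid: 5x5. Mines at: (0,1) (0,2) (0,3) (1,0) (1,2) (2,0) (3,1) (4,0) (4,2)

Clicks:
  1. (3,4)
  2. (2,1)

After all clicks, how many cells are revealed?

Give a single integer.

Click 1 (3,4) count=0: revealed 8 new [(1,3) (1,4) (2,3) (2,4) (3,3) (3,4) (4,3) (4,4)] -> total=8
Click 2 (2,1) count=4: revealed 1 new [(2,1)] -> total=9

Answer: 9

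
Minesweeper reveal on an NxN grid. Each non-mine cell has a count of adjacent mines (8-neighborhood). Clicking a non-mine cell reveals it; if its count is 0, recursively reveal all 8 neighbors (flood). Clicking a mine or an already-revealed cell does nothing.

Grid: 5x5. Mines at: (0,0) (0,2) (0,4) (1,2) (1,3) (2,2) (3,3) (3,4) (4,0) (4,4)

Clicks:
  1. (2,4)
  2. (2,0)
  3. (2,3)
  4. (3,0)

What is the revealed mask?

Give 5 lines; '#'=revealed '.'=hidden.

Click 1 (2,4) count=3: revealed 1 new [(2,4)] -> total=1
Click 2 (2,0) count=0: revealed 6 new [(1,0) (1,1) (2,0) (2,1) (3,0) (3,1)] -> total=7
Click 3 (2,3) count=5: revealed 1 new [(2,3)] -> total=8
Click 4 (3,0) count=1: revealed 0 new [(none)] -> total=8

Answer: .....
##...
##.##
##...
.....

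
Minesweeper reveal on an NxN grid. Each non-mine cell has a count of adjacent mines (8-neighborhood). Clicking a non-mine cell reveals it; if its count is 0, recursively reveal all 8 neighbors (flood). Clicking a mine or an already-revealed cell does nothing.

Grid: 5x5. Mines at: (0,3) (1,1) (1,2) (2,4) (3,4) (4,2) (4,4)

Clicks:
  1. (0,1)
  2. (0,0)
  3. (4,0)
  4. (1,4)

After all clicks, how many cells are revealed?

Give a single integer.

Click 1 (0,1) count=2: revealed 1 new [(0,1)] -> total=1
Click 2 (0,0) count=1: revealed 1 new [(0,0)] -> total=2
Click 3 (4,0) count=0: revealed 6 new [(2,0) (2,1) (3,0) (3,1) (4,0) (4,1)] -> total=8
Click 4 (1,4) count=2: revealed 1 new [(1,4)] -> total=9

Answer: 9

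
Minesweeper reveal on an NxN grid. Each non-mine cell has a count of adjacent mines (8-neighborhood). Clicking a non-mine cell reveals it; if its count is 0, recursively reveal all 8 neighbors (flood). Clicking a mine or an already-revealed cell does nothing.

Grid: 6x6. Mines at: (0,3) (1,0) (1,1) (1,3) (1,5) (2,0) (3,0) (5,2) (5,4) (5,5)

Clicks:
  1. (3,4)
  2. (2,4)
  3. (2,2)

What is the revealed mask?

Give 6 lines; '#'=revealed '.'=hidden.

Click 1 (3,4) count=0: revealed 15 new [(2,1) (2,2) (2,3) (2,4) (2,5) (3,1) (3,2) (3,3) (3,4) (3,5) (4,1) (4,2) (4,3) (4,4) (4,5)] -> total=15
Click 2 (2,4) count=2: revealed 0 new [(none)] -> total=15
Click 3 (2,2) count=2: revealed 0 new [(none)] -> total=15

Answer: ......
......
.#####
.#####
.#####
......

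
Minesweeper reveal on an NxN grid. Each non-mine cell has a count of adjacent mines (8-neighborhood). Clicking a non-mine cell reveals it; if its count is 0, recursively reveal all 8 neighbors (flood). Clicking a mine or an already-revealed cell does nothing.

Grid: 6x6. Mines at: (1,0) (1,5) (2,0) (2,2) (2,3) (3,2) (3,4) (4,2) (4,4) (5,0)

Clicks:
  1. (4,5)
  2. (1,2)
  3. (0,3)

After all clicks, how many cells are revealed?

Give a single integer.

Answer: 9

Derivation:
Click 1 (4,5) count=2: revealed 1 new [(4,5)] -> total=1
Click 2 (1,2) count=2: revealed 1 new [(1,2)] -> total=2
Click 3 (0,3) count=0: revealed 7 new [(0,1) (0,2) (0,3) (0,4) (1,1) (1,3) (1,4)] -> total=9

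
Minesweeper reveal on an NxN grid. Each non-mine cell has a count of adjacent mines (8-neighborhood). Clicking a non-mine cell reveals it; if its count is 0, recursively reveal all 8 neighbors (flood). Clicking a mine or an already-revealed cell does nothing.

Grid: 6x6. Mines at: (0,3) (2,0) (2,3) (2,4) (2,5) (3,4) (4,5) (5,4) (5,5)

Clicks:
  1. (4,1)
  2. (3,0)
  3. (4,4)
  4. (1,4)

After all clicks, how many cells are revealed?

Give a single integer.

Answer: 14

Derivation:
Click 1 (4,1) count=0: revealed 12 new [(3,0) (3,1) (3,2) (3,3) (4,0) (4,1) (4,2) (4,3) (5,0) (5,1) (5,2) (5,3)] -> total=12
Click 2 (3,0) count=1: revealed 0 new [(none)] -> total=12
Click 3 (4,4) count=4: revealed 1 new [(4,4)] -> total=13
Click 4 (1,4) count=4: revealed 1 new [(1,4)] -> total=14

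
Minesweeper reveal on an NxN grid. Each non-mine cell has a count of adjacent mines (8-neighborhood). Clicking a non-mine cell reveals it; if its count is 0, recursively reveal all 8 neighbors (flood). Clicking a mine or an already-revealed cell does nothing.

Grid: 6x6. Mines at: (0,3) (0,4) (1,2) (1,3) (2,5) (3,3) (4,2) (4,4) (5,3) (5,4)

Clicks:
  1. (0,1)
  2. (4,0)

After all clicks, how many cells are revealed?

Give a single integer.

Click 1 (0,1) count=1: revealed 1 new [(0,1)] -> total=1
Click 2 (4,0) count=0: revealed 11 new [(0,0) (1,0) (1,1) (2,0) (2,1) (3,0) (3,1) (4,0) (4,1) (5,0) (5,1)] -> total=12

Answer: 12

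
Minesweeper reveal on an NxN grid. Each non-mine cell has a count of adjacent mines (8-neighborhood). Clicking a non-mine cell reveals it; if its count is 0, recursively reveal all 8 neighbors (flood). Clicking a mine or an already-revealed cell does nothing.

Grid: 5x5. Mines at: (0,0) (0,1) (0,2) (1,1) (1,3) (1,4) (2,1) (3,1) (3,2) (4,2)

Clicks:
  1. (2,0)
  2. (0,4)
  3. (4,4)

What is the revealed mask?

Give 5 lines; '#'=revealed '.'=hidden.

Answer: ....#
.....
#..##
...##
...##

Derivation:
Click 1 (2,0) count=3: revealed 1 new [(2,0)] -> total=1
Click 2 (0,4) count=2: revealed 1 new [(0,4)] -> total=2
Click 3 (4,4) count=0: revealed 6 new [(2,3) (2,4) (3,3) (3,4) (4,3) (4,4)] -> total=8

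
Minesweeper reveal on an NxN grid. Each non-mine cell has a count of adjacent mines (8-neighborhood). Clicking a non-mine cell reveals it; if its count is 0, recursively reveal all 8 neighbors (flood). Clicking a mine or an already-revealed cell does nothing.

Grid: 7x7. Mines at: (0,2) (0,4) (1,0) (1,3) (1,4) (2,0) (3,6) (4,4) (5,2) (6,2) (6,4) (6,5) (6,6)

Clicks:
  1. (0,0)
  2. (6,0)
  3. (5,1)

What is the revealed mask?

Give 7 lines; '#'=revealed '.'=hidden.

Click 1 (0,0) count=1: revealed 1 new [(0,0)] -> total=1
Click 2 (6,0) count=0: revealed 8 new [(3,0) (3,1) (4,0) (4,1) (5,0) (5,1) (6,0) (6,1)] -> total=9
Click 3 (5,1) count=2: revealed 0 new [(none)] -> total=9

Answer: #......
.......
.......
##.....
##.....
##.....
##.....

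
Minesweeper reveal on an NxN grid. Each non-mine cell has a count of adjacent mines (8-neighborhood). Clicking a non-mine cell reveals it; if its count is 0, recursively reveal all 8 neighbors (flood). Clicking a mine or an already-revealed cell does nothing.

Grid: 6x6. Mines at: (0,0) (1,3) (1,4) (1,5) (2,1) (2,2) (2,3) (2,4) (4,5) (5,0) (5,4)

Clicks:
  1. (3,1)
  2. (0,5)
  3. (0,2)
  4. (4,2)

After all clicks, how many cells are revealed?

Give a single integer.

Answer: 11

Derivation:
Click 1 (3,1) count=2: revealed 1 new [(3,1)] -> total=1
Click 2 (0,5) count=2: revealed 1 new [(0,5)] -> total=2
Click 3 (0,2) count=1: revealed 1 new [(0,2)] -> total=3
Click 4 (4,2) count=0: revealed 8 new [(3,2) (3,3) (4,1) (4,2) (4,3) (5,1) (5,2) (5,3)] -> total=11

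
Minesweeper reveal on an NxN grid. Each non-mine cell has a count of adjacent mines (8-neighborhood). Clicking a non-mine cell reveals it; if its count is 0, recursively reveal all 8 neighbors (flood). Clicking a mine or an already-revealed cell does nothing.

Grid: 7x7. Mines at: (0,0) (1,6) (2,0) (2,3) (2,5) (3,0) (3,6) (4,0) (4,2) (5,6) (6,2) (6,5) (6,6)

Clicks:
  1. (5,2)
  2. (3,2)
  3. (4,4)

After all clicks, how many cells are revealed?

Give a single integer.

Answer: 11

Derivation:
Click 1 (5,2) count=2: revealed 1 new [(5,2)] -> total=1
Click 2 (3,2) count=2: revealed 1 new [(3,2)] -> total=2
Click 3 (4,4) count=0: revealed 9 new [(3,3) (3,4) (3,5) (4,3) (4,4) (4,5) (5,3) (5,4) (5,5)] -> total=11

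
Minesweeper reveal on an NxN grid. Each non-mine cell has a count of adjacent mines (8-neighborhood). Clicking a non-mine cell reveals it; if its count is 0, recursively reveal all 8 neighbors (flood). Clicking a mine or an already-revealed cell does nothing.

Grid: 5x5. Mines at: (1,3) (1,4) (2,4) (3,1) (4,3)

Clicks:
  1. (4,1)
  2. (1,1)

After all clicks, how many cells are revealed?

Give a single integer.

Answer: 10

Derivation:
Click 1 (4,1) count=1: revealed 1 new [(4,1)] -> total=1
Click 2 (1,1) count=0: revealed 9 new [(0,0) (0,1) (0,2) (1,0) (1,1) (1,2) (2,0) (2,1) (2,2)] -> total=10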